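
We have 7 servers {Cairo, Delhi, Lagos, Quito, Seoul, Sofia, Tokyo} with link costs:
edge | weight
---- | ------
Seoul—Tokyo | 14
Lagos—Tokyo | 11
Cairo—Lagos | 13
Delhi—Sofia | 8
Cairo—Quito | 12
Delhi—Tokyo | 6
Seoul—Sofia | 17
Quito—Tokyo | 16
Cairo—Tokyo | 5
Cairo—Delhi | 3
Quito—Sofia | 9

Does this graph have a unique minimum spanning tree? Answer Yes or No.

Yes

Kruskal's algorithm — process edges by increasing weight (ties by edge label):
Cairo—Delhi (3): add. Components now {Tokyo} {Seoul} {Cairo,Delhi} {Quito} {Sofia} {Lagos}
Cairo—Tokyo (5): add. Components now {Cairo,Delhi,Tokyo} {Seoul} {Quito} {Sofia} {Lagos}
Delhi—Tokyo (6): skip — Tokyo and Delhi already connected.
Delhi—Sofia (8): add. Components now {Cairo,Delhi,Sofia,Tokyo} {Seoul} {Quito} {Lagos}
Quito—Sofia (9): add. Components now {Cairo,Delhi,Quito,Sofia,Tokyo} {Seoul} {Lagos}
Lagos—Tokyo (11): add. Components now {Cairo,Delhi,Lagos,Quito,Sofia,Tokyo} {Seoul}
Cairo—Quito (12): skip — Cairo and Quito already connected.
Cairo—Lagos (13): skip — Cairo and Lagos already connected.
Seoul—Tokyo (14): add. Components now {Cairo,Delhi,Lagos,Quito,Seoul,Sofia,Tokyo}
Every non-tree edge has weight strictly greater than the heaviest edge on the tree path between its endpoints, so the MST is unique.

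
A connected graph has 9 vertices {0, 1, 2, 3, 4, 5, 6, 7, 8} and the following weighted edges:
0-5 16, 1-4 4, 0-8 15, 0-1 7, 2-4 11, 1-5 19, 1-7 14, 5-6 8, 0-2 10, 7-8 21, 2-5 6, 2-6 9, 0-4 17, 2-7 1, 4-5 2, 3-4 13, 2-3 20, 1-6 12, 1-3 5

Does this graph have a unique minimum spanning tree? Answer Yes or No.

Kruskal: consider edges lightest-first.
2-7 (1): add — endpoints in different components.
4-5 (2): add — endpoints in different components.
1-4 (4): add — endpoints in different components.
1-3 (5): add — endpoints in different components.
2-5 (6): add — endpoints in different components.
0-1 (7): add — endpoints in different components.
5-6 (8): add — endpoints in different components.
2-6 (9): skip — 2 and 6 already connected.
0-2 (10): skip — 0 and 2 already connected.
2-4 (11): skip — 2 and 4 already connected.
1-6 (12): skip — 1 and 6 already connected.
3-4 (13): skip — 3 and 4 already connected.
1-7 (14): skip — 1 and 7 already connected.
0-8 (15): add — endpoints in different components.
Every non-tree edge has weight strictly greater than the heaviest edge on the tree path between its endpoints, so the MST is unique.

Yes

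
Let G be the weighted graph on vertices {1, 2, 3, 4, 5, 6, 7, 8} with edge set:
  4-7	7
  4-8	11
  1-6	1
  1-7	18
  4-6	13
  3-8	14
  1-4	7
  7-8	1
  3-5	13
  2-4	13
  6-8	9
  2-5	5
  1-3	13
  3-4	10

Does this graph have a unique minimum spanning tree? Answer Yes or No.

Sort edges by weight, then run Kruskal:
1-6 (1): add — endpoints in different components.
7-8 (1): add — endpoints in different components.
2-5 (5): add — endpoints in different components.
1-4 (7): add — endpoints in different components.
4-7 (7): add — endpoints in different components.
6-8 (9): skip — 6 and 8 already connected.
3-4 (10): add — endpoints in different components.
4-8 (11): skip — 4 and 8 already connected.
1-3 (13): skip — 1 and 3 already connected.
2-4 (13): add — endpoints in different components.
Non-tree edge 3-5 has weight 13, equal to the heaviest edge on its tree cycle — swapping gives another MST of the same weight. Not unique.

No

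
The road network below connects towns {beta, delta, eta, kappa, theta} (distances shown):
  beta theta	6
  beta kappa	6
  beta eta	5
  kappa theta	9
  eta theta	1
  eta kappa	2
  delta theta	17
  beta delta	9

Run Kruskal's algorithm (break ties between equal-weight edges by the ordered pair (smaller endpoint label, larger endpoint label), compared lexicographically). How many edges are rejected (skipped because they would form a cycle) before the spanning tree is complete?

2

Kruskal: consider edges lightest-first.
eta theta (1): add. Components now {kappa} {eta,theta} {beta} {delta}
eta kappa (2): add. Components now {eta,kappa,theta} {beta} {delta}
beta eta (5): add. Components now {beta,eta,kappa,theta} {delta}
beta kappa (6): skip — kappa and beta already connected.
beta theta (6): skip — theta and beta already connected.
beta delta (9): add. Components now {beta,delta,eta,kappa,theta}
Edges rejected before the tree was complete: 2.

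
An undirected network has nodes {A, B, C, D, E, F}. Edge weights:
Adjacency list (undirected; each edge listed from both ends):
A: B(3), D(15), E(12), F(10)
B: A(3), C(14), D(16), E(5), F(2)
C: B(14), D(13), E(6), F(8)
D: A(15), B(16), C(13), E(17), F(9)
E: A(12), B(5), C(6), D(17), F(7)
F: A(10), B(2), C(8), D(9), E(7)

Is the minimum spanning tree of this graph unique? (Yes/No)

Kruskal: consider edges lightest-first.
B—F (2): add. Components now {A} {B,F} {C} {D} {E}
A—B (3): add. Components now {A,B,F} {C} {D} {E}
B—E (5): add. Components now {A,B,E,F} {C} {D}
C—E (6): add. Components now {A,B,C,E,F} {D}
E—F (7): skip — E and F already connected.
C—F (8): skip — C and F already connected.
D—F (9): add. Components now {A,B,C,D,E,F}
Every non-tree edge has weight strictly greater than the heaviest edge on the tree path between its endpoints, so the MST is unique.

Yes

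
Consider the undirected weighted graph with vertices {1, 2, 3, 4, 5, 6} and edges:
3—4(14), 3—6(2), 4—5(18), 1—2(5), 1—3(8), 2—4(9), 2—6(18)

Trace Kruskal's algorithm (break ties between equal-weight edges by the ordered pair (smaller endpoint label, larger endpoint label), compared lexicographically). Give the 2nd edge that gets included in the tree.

Kruskal: consider edges lightest-first.
3—6 (2): add — endpoints in different components.
1—2 (5): add — endpoints in different components.
1—3 (8): add — endpoints in different components.
2—4 (9): add — endpoints in different components.
3—4 (14): skip — 3 and 4 already connected.
2—6 (18): skip — 2 and 6 already connected.
4—5 (18): add — endpoints in different components.
The 2nd edge added is 1—2.

1-2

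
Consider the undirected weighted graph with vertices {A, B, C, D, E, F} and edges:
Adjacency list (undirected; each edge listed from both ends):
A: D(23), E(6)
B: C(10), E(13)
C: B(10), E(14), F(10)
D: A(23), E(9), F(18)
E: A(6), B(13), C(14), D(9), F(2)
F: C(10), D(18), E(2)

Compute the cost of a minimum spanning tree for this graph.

37

Prim, starting at C.
Step 1: cheapest edge leaving the tree is B-C (10); add B.
Step 2: cheapest edge leaving the tree is C-F (10); add F.
Step 3: cheapest edge leaving the tree is E-F (2); add E.
Step 4: cheapest edge leaving the tree is A-E (6); add A.
Step 5: cheapest edge leaving the tree is D-E (9); add D.
MST edges: B-C, C-F, E-F, A-E, D-E; total weight 10+10+2+6+9 = 37.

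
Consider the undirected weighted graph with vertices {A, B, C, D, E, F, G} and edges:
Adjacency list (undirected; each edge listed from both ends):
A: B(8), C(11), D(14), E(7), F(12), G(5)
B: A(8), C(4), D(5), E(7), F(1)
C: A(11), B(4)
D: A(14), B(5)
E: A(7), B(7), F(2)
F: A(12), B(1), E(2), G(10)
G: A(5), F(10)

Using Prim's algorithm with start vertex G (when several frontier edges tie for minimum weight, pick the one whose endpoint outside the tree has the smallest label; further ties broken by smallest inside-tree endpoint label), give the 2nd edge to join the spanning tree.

Grow the tree from G using Prim:
Step 1: frontier [A G 5, F G 10] → take A G (5); add A.
Step 2: frontier [A E 7, A B 8, A C 11, A F 12, A D 14, F G 10] → take A E (7); add E.
Step 3: frontier [A B 8, A C 11, A F 12, A D 14, E F 2, B E 7, F G 10] → take E F (2); add F.
Step 4: frontier [A B 8, A C 11, A D 14, B E 7, B F 1] → take B F (1); add B.
Step 5: frontier [A C 11, A D 14, B C 4, B D 5] → take B C (4); add C.
Step 6: frontier [A D 14, B D 5] → take B D (5); add D.
The 2nd edge added is A E.

A-E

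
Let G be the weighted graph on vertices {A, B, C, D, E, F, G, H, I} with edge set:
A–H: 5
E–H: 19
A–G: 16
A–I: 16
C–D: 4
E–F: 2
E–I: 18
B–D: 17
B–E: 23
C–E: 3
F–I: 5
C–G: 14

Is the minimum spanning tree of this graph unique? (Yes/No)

Sort edges by weight, then run Kruskal:
E–F (2): add — endpoints in different components.
C–E (3): add — endpoints in different components.
C–D (4): add — endpoints in different components.
A–H (5): add — endpoints in different components.
F–I (5): add — endpoints in different components.
C–G (14): add — endpoints in different components.
A–G (16): add — endpoints in different components.
A–I (16): skip — A and I already connected.
B–D (17): add — endpoints in different components.
Non-tree edge A–I has weight 16, equal to the heaviest edge on its tree cycle — swapping gives another MST of the same weight. Not unique.

No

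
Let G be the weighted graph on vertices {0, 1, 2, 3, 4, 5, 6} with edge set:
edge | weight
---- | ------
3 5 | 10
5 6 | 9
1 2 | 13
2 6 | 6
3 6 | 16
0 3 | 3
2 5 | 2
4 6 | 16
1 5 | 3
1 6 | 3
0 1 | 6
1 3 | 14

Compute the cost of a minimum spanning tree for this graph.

33

Prim's algorithm from 4:
Step 1: frontier [4 6 16] → take 4 6 (16); add 6.
Step 2: frontier [1 6 3, 2 6 6, 5 6 9, 3 6 16] → take 1 6 (3); add 1.
Step 3: frontier [1 5 3, 0 1 6, 1 2 13, 1 3 14, 2 6 6, 5 6 9, 3 6 16] → take 1 5 (3); add 5.
Step 4: frontier [0 1 6, 1 2 13, 1 3 14, 2 5 2, 3 5 10, 2 6 6, 3 6 16] → take 2 5 (2); add 2.
Step 5: frontier [0 1 6, 1 3 14, 3 5 10, 3 6 16] → take 0 1 (6); add 0.
Step 6: frontier [0 3 3, 1 3 14, 3 5 10, 3 6 16] → take 0 3 (3); add 3.
MST edges: 4 6, 1 6, 1 5, 2 5, 0 1, 0 3; total weight 16+3+3+2+6+3 = 33.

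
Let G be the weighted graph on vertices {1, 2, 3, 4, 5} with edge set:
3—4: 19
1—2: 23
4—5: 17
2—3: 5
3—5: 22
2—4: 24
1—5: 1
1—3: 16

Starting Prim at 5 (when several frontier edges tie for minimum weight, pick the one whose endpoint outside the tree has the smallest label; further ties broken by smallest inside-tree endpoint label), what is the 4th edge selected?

Grow the tree from 5 using Prim:
Step 1: cheapest edge leaving the tree is 1—5 (1); add 1.
Step 2: cheapest edge leaving the tree is 1—3 (16); add 3.
Step 3: cheapest edge leaving the tree is 2—3 (5); add 2.
Step 4: cheapest edge leaving the tree is 4—5 (17); add 4.
The 4th edge added is 4—5.

4-5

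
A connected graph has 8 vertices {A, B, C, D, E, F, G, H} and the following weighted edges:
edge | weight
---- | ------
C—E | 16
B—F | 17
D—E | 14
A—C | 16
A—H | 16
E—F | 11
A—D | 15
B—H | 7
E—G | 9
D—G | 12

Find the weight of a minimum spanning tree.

Kruskal: consider edges lightest-first.
B—H (7): add — endpoints in different components.
E—G (9): add — endpoints in different components.
E—F (11): add — endpoints in different components.
D—G (12): add — endpoints in different components.
D—E (14): skip — D and E already connected.
A—D (15): add — endpoints in different components.
A—C (16): add — endpoints in different components.
A—H (16): add — endpoints in different components.
MST edges: B—H, E—G, E—F, D—G, A—D, A—C, A—H; total weight 7+9+11+12+15+16+16 = 86.

86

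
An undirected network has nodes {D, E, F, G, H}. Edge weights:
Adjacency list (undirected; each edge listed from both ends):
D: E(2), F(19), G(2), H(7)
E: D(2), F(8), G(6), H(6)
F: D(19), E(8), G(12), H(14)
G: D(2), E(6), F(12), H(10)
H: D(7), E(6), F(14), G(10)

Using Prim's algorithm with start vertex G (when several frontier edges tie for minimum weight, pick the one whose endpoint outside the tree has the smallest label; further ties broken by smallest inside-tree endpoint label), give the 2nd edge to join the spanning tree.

Prim, starting at G.
Step 1: cheapest edge leaving the tree is D—G (2); add D.
Step 2: cheapest edge leaving the tree is D—E (2); add E.
Step 3: cheapest edge leaving the tree is E—H (6); add H.
Step 4: cheapest edge leaving the tree is E—F (8); add F.
The 2nd edge added is D—E.

D-E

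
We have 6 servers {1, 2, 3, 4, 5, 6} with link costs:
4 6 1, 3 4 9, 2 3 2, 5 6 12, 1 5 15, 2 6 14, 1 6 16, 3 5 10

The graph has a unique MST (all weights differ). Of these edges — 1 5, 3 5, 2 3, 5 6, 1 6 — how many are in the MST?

Sort edges by weight, then run Kruskal:
4 6 (1): add. Components now {1} {2} {3} {4,6} {5}
2 3 (2): add. Components now {1} {2,3} {4,6} {5}
3 4 (9): add. Components now {1} {2,3,4,6} {5}
3 5 (10): add. Components now {1} {2,3,4,5,6}
5 6 (12): skip — 5 and 6 already connected.
2 6 (14): skip — 2 and 6 already connected.
1 5 (15): add. Components now {1,2,3,4,5,6}
MST edge set: {4 6, 2 3, 3 4, 3 5, 1 5}.
Of the listed edges, {1 5, 3 5, 2 3} are in the MST → 3.

3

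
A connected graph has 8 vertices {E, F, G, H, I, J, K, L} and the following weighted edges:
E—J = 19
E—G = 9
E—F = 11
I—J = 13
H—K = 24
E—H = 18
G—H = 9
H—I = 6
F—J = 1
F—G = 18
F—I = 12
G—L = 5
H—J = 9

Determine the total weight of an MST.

Prim, starting at J.
Step 1: cheapest edge leaving the tree is F—J (1); add F.
Step 2: cheapest edge leaving the tree is H—J (9); add H.
Step 3: cheapest edge leaving the tree is H—I (6); add I.
Step 4: cheapest edge leaving the tree is G—H (9); add G.
Step 5: cheapest edge leaving the tree is G—L (5); add L.
Step 6: cheapest edge leaving the tree is E—G (9); add E.
Step 7: cheapest edge leaving the tree is H—K (24); add K.
MST edges: F—J, H—J, H—I, G—H, G—L, E—G, H—K; total weight 1+9+6+9+5+9+24 = 63.

63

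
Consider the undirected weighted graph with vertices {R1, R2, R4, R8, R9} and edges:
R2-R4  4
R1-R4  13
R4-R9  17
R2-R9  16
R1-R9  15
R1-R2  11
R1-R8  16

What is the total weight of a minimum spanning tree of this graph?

46

Sort edges by weight, then run Kruskal:
R2-R4 (4): add. Components now {R2,R4} {R9} {R8} {R1}
R1-R2 (11): add. Components now {R1,R2,R4} {R9} {R8}
R1-R4 (13): skip — R4 and R1 already connected.
R1-R9 (15): add. Components now {R1,R2,R4,R9} {R8}
R1-R8 (16): add. Components now {R1,R2,R4,R8,R9}
MST edges: R2-R4, R1-R2, R1-R9, R1-R8; total weight 4+11+15+16 = 46.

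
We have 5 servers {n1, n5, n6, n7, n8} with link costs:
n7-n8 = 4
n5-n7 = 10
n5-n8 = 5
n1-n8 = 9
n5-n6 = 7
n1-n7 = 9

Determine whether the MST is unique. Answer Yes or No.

No

Sort edges by weight, then run Kruskal:
n7-n8 (4): add — endpoints in different components.
n5-n8 (5): add — endpoints in different components.
n5-n6 (7): add — endpoints in different components.
n1-n7 (9): add — endpoints in different components.
Non-tree edge n1-n8 has weight 9, equal to the heaviest edge on its tree cycle — swapping gives another MST of the same weight. Not unique.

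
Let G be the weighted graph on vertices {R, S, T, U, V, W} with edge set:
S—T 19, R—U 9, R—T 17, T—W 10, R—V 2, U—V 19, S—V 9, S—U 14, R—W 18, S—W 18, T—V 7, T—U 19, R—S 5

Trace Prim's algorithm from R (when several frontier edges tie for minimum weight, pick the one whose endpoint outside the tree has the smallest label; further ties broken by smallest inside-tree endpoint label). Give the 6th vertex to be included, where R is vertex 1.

W

Grow the tree from R using Prim:
Step 1: frontier [R—V 2, R—S 5, R—U 9, R—T 17, R—W 18] → take R—V (2); add V.
Step 2: frontier [R—S 5, R—U 9, R—T 17, R—W 18, T—V 7, S—V 9, U—V 19] → take R—S (5); add S.
Step 3: frontier [R—U 9, R—T 17, R—W 18, S—U 14, S—W 18, S—T 19, T—V 7, U—V 19] → take T—V (7); add T.
Step 4: frontier [R—U 9, R—W 18, S—U 14, S—W 18, T—W 10, T—U 19, U—V 19] → take R—U (9); add U.
Step 5: frontier [R—W 18, S—W 18, T—W 10] → take T—W (10); add W.
Vertex order: R, V, S, T, U, W. The 6th vertex is W.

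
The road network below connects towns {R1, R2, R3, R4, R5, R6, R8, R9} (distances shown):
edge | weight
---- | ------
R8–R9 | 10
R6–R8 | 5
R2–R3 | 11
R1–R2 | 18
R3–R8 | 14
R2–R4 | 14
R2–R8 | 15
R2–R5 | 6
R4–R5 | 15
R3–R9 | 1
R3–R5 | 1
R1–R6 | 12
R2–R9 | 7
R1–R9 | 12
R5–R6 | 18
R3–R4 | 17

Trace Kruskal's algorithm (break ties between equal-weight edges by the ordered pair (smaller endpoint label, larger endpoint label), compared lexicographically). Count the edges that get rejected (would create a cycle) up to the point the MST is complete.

Kruskal's algorithm — process edges by increasing weight (ties by edge label):
R3–R5 (1): add — endpoints in different components.
R3–R9 (1): add — endpoints in different components.
R6–R8 (5): add — endpoints in different components.
R2–R5 (6): add — endpoints in different components.
R2–R9 (7): skip — R9 and R2 already connected.
R8–R9 (10): add — endpoints in different components.
R2–R3 (11): skip — R2 and R3 already connected.
R1–R6 (12): add — endpoints in different components.
R1–R9 (12): skip — R9 and R1 already connected.
R2–R4 (14): add — endpoints in different components.
Edges rejected before the tree was complete: 3.

3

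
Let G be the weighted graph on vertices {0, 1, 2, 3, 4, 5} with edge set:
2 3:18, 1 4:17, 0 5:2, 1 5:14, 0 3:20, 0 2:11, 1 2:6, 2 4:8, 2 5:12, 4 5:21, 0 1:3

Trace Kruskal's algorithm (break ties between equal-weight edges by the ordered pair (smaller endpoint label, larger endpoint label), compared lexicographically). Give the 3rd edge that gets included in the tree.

Sort edges by weight, then run Kruskal:
0 5 (2): add — endpoints in different components.
0 1 (3): add — endpoints in different components.
1 2 (6): add — endpoints in different components.
2 4 (8): add — endpoints in different components.
0 2 (11): skip — 0 and 2 already connected.
2 5 (12): skip — 2 and 5 already connected.
1 5 (14): skip — 1 and 5 already connected.
1 4 (17): skip — 1 and 4 already connected.
2 3 (18): add — endpoints in different components.
The 3rd edge added is 1 2.

1-2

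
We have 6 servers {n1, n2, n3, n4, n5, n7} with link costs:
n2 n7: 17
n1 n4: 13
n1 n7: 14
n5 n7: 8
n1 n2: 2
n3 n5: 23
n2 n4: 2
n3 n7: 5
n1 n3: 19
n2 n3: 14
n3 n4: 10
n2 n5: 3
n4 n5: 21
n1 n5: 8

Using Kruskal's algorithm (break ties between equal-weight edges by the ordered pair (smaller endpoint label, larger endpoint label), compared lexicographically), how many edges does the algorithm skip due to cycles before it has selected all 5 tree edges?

1

Kruskal: consider edges lightest-first.
n1 n2 (2): add — endpoints in different components.
n2 n4 (2): add — endpoints in different components.
n2 n5 (3): add — endpoints in different components.
n3 n7 (5): add — endpoints in different components.
n1 n5 (8): skip — n5 and n1 already connected.
n5 n7 (8): add — endpoints in different components.
Edges rejected before the tree was complete: 1.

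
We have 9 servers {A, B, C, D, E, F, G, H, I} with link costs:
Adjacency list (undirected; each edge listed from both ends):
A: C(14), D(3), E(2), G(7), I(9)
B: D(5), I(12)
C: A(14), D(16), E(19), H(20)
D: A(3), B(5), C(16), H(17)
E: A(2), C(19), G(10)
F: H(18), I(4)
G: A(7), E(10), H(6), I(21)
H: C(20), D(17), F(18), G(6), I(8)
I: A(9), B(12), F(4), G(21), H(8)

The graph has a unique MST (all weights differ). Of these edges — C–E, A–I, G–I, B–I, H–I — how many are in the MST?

Kruskal's algorithm — process edges by increasing weight (ties by edge label):
A–E (2): add — endpoints in different components.
A–D (3): add — endpoints in different components.
F–I (4): add — endpoints in different components.
B–D (5): add — endpoints in different components.
G–H (6): add — endpoints in different components.
A–G (7): add — endpoints in different components.
H–I (8): add — endpoints in different components.
A–I (9): skip — A and I already connected.
E–G (10): skip — E and G already connected.
B–I (12): skip — B and I already connected.
A–C (14): add — endpoints in different components.
MST edge set: {A–E, A–D, F–I, B–D, G–H, A–G, H–I, A–C}.
Of the listed edges, {H–I} are in the MST → 1.

1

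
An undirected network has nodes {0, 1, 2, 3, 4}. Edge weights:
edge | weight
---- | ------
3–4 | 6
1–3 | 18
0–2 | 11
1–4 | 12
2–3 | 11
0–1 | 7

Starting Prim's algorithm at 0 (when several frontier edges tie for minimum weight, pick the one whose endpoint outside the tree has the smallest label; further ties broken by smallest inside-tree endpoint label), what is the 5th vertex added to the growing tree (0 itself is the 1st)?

Grow the tree from 0 using Prim:
Step 1: frontier [0–1 7, 0–2 11] → take 0–1 (7); add 1.
Step 2: frontier [0–2 11, 1–4 12, 1–3 18] → take 0–2 (11); add 2.
Step 3: frontier [1–4 12, 1–3 18, 2–3 11] → take 2–3 (11); add 3.
Step 4: frontier [1–4 12, 3–4 6] → take 3–4 (6); add 4.
Vertex order: 0, 1, 2, 3, 4. The 5th vertex is 4.

4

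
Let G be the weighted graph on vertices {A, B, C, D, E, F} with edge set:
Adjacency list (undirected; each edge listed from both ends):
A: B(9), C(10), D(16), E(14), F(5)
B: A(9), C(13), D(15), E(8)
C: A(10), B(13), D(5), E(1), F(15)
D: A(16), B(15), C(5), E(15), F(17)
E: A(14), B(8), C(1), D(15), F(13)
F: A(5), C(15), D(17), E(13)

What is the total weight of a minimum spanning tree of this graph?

Prim's algorithm from D:
Step 1: frontier [C-D 5, B-D 15, D-E 15, A-D 16, D-F 17] → take C-D (5); add C.
Step 2: frontier [C-E 1, A-C 10, B-C 13, C-F 15, B-D 15, D-E 15, A-D 16, D-F 17] → take C-E (1); add E.
Step 3: frontier [A-C 10, B-C 13, C-F 15, B-D 15, A-D 16, D-F 17, B-E 8, E-F 13, A-E 14] → take B-E (8); add B.
Step 4: frontier [A-B 9, A-C 10, C-F 15, A-D 16, D-F 17, E-F 13, A-E 14] → take A-B (9); add A.
Step 5: frontier [A-F 5, C-F 15, D-F 17, E-F 13] → take A-F (5); add F.
MST edges: C-D, C-E, B-E, A-B, A-F; total weight 5+1+8+9+5 = 28.

28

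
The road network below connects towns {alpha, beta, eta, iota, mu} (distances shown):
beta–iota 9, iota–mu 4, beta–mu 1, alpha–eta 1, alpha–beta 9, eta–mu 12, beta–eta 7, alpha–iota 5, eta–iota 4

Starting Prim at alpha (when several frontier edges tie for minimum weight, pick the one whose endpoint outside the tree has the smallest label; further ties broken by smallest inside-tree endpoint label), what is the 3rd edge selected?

iota-mu

Prim, starting at alpha.
Step 1: frontier [alpha–eta 1, alpha–iota 5, alpha–beta 9] → take alpha–eta (1); add eta.
Step 2: frontier [alpha–iota 5, alpha–beta 9, eta–iota 4, beta–eta 7, eta–mu 12] → take eta–iota (4); add iota.
Step 3: frontier [alpha–beta 9, beta–eta 7, eta–mu 12, iota–mu 4, beta–iota 9] → take iota–mu (4); add mu.
Step 4: frontier [alpha–beta 9, beta–eta 7, beta–iota 9, beta–mu 1] → take beta–mu (1); add beta.
The 3rd edge added is iota–mu.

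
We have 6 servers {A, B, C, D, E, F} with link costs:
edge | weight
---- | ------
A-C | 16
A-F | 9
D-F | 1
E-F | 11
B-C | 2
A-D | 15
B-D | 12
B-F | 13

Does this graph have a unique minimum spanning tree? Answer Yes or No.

Sort edges by weight, then run Kruskal:
D-F (1): add — endpoints in different components.
B-C (2): add — endpoints in different components.
A-F (9): add — endpoints in different components.
E-F (11): add — endpoints in different components.
B-D (12): add — endpoints in different components.
Every non-tree edge has weight strictly greater than the heaviest edge on the tree path between its endpoints, so the MST is unique.

Yes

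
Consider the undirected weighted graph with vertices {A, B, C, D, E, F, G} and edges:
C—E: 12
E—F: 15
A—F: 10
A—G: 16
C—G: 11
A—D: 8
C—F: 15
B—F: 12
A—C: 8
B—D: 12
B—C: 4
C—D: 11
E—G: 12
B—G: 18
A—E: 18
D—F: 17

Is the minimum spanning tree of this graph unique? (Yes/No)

No

Sort edges by weight, then run Kruskal:
B—C (4): add — endpoints in different components.
A—C (8): add — endpoints in different components.
A—D (8): add — endpoints in different components.
A—F (10): add — endpoints in different components.
C—D (11): skip — C and D already connected.
C—G (11): add — endpoints in different components.
B—D (12): skip — B and D already connected.
B—F (12): skip — B and F already connected.
C—E (12): add — endpoints in different components.
Non-tree edge E—G has weight 12, equal to the heaviest edge on its tree cycle — swapping gives another MST of the same weight. Not unique.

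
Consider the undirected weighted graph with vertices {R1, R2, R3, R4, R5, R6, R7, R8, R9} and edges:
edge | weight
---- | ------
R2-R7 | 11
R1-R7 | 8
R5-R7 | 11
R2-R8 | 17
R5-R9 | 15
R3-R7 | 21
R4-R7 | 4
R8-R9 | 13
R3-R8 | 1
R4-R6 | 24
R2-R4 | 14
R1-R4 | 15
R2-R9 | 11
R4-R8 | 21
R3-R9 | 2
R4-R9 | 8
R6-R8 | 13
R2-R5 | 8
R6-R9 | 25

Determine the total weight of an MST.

Prim, starting at R1.
Step 1: cheapest edge leaving the tree is R1-R7 (8); add R7.
Step 2: cheapest edge leaving the tree is R4-R7 (4); add R4.
Step 3: cheapest edge leaving the tree is R4-R9 (8); add R9.
Step 4: cheapest edge leaving the tree is R3-R9 (2); add R3.
Step 5: cheapest edge leaving the tree is R3-R8 (1); add R8.
Step 6: cheapest edge leaving the tree is R2-R7 (11); add R2.
Step 7: cheapest edge leaving the tree is R2-R5 (8); add R5.
Step 8: cheapest edge leaving the tree is R6-R8 (13); add R6.
MST edges: R1-R7, R4-R7, R4-R9, R3-R9, R3-R8, R2-R7, R2-R5, R6-R8; total weight 8+4+8+2+1+11+8+13 = 55.

55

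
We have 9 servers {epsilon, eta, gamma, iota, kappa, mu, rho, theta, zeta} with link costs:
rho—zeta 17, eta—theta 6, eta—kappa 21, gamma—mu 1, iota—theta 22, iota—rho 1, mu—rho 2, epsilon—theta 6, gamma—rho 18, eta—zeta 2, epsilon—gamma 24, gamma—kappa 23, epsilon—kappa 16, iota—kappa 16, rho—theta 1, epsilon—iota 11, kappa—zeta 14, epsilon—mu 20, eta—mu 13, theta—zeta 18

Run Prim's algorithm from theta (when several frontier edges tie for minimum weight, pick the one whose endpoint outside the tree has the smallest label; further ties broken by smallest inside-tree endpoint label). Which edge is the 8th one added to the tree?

kappa-zeta

Prim's algorithm from theta:
Step 1: cheapest edge leaving the tree is rho—theta (1); add rho.
Step 2: cheapest edge leaving the tree is iota—rho (1); add iota.
Step 3: cheapest edge leaving the tree is mu—rho (2); add mu.
Step 4: cheapest edge leaving the tree is gamma—mu (1); add gamma.
Step 5: cheapest edge leaving the tree is epsilon—theta (6); add epsilon.
Step 6: cheapest edge leaving the tree is eta—theta (6); add eta.
Step 7: cheapest edge leaving the tree is eta—zeta (2); add zeta.
Step 8: cheapest edge leaving the tree is kappa—zeta (14); add kappa.
The 8th edge added is kappa—zeta.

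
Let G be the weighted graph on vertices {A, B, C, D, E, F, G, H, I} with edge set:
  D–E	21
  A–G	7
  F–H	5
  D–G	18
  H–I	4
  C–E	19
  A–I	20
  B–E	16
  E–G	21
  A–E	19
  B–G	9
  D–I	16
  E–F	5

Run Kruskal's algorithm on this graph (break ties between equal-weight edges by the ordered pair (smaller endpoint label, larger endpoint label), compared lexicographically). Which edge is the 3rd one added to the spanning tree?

Kruskal: consider edges lightest-first.
H–I (4): add — endpoints in different components.
E–F (5): add — endpoints in different components.
F–H (5): add — endpoints in different components.
A–G (7): add — endpoints in different components.
B–G (9): add — endpoints in different components.
B–E (16): add — endpoints in different components.
D–I (16): add — endpoints in different components.
D–G (18): skip — D and G already connected.
A–E (19): skip — A and E already connected.
C–E (19): add — endpoints in different components.
The 3rd edge added is F–H.

F-H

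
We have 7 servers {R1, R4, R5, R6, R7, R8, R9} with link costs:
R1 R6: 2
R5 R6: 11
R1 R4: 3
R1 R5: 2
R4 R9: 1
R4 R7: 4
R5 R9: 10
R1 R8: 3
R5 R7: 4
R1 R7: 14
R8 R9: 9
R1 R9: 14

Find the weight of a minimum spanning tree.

Kruskal: consider edges lightest-first.
R4 R9 (1): add. Components now {R5} {R8} {R4,R9} {R6} {R1} {R7}
R1 R5 (2): add. Components now {R1,R5} {R8} {R4,R9} {R6} {R7}
R1 R6 (2): add. Components now {R1,R5,R6} {R8} {R4,R9} {R7}
R1 R4 (3): add. Components now {R1,R4,R5,R6,R9} {R8} {R7}
R1 R8 (3): add. Components now {R1,R4,R5,R6,R8,R9} {R7}
R4 R7 (4): add. Components now {R1,R4,R5,R6,R7,R8,R9}
MST edges: R4 R9, R1 R5, R1 R6, R1 R4, R1 R8, R4 R7; total weight 1+2+2+3+3+4 = 15.

15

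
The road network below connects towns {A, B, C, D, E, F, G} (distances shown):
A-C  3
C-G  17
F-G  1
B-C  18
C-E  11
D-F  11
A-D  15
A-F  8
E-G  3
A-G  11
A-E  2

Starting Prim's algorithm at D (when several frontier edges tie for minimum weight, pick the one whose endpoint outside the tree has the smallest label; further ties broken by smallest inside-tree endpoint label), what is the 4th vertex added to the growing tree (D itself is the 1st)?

Prim, starting at D.
Step 1: cheapest edge leaving the tree is D-F (11); add F.
Step 2: cheapest edge leaving the tree is F-G (1); add G.
Step 3: cheapest edge leaving the tree is E-G (3); add E.
Step 4: cheapest edge leaving the tree is A-E (2); add A.
Step 5: cheapest edge leaving the tree is A-C (3); add C.
Step 6: cheapest edge leaving the tree is B-C (18); add B.
Vertex order: D, F, G, E, A, C, B. The 4th vertex is E.

E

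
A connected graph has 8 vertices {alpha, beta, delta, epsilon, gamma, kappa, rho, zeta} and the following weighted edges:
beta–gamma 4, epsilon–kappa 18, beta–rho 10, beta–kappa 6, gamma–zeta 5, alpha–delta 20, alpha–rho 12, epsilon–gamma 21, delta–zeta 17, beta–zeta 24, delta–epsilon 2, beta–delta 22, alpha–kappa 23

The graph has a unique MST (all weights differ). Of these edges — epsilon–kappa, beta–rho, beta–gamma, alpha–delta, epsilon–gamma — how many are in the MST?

Kruskal: consider edges lightest-first.
delta–epsilon (2): add — endpoints in different components.
beta–gamma (4): add — endpoints in different components.
gamma–zeta (5): add — endpoints in different components.
beta–kappa (6): add — endpoints in different components.
beta–rho (10): add — endpoints in different components.
alpha–rho (12): add — endpoints in different components.
delta–zeta (17): add — endpoints in different components.
MST edge set: {delta–epsilon, beta–gamma, gamma–zeta, beta–kappa, beta–rho, alpha–rho, delta–zeta}.
Of the listed edges, {beta–rho, beta–gamma} are in the MST → 2.

2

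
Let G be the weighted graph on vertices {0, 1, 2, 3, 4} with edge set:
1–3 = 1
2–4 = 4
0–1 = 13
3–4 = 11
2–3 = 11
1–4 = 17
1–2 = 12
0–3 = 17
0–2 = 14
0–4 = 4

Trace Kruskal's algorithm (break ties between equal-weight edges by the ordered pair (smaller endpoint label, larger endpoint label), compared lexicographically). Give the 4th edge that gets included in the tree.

Kruskal's algorithm — process edges by increasing weight (ties by edge label):
1–3 (1): add — endpoints in different components.
0–4 (4): add — endpoints in different components.
2–4 (4): add — endpoints in different components.
2–3 (11): add — endpoints in different components.
The 4th edge added is 2–3.

2-3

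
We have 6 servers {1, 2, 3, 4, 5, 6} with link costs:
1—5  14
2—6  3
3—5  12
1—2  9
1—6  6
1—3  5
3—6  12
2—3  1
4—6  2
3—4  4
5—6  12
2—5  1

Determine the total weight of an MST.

Prim, starting at 4.
Step 1: cheapest edge leaving the tree is 4—6 (2); add 6.
Step 2: cheapest edge leaving the tree is 2—6 (3); add 2.
Step 3: cheapest edge leaving the tree is 2—3 (1); add 3.
Step 4: cheapest edge leaving the tree is 2—5 (1); add 5.
Step 5: cheapest edge leaving the tree is 1—3 (5); add 1.
MST edges: 4—6, 2—6, 2—3, 2—5, 1—3; total weight 2+3+1+1+5 = 12.

12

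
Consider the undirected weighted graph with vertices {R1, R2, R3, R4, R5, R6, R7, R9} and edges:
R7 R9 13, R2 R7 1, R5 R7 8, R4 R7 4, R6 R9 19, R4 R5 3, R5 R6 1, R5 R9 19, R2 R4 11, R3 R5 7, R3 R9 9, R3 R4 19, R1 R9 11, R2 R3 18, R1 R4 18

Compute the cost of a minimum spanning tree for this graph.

36

Kruskal's algorithm — process edges by increasing weight (ties by edge label):
R2 R7 (1): add — endpoints in different components.
R5 R6 (1): add — endpoints in different components.
R4 R5 (3): add — endpoints in different components.
R4 R7 (4): add — endpoints in different components.
R3 R5 (7): add — endpoints in different components.
R5 R7 (8): skip — R5 and R7 already connected.
R3 R9 (9): add — endpoints in different components.
R1 R9 (11): add — endpoints in different components.
MST edges: R2 R7, R5 R6, R4 R5, R4 R7, R3 R5, R3 R9, R1 R9; total weight 1+1+3+4+7+9+11 = 36.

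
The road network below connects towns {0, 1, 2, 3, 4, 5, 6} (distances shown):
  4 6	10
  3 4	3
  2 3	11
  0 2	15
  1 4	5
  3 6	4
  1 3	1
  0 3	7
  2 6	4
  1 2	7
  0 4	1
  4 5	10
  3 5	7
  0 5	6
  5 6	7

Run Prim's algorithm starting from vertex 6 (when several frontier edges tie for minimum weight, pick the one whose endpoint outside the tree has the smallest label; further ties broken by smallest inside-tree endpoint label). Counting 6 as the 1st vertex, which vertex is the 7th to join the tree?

5

Prim's algorithm from 6:
Step 1: cheapest edge leaving the tree is 2 6 (4); add 2.
Step 2: cheapest edge leaving the tree is 3 6 (4); add 3.
Step 3: cheapest edge leaving the tree is 1 3 (1); add 1.
Step 4: cheapest edge leaving the tree is 3 4 (3); add 4.
Step 5: cheapest edge leaving the tree is 0 4 (1); add 0.
Step 6: cheapest edge leaving the tree is 0 5 (6); add 5.
Vertex order: 6, 2, 3, 1, 4, 0, 5. The 7th vertex is 5.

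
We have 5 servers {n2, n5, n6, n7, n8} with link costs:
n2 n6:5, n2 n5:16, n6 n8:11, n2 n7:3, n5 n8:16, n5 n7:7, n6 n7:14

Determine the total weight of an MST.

Prim, starting at n7.
Step 1: frontier [n2 n7 3, n5 n7 7, n6 n7 14] → take n2 n7 (3); add n2.
Step 2: frontier [n2 n6 5, n2 n5 16, n5 n7 7, n6 n7 14] → take n2 n6 (5); add n6.
Step 3: frontier [n2 n5 16, n6 n8 11, n5 n7 7] → take n5 n7 (7); add n5.
Step 4: frontier [n5 n8 16, n6 n8 11] → take n6 n8 (11); add n8.
MST edges: n2 n7, n2 n6, n5 n7, n6 n8; total weight 3+5+7+11 = 26.

26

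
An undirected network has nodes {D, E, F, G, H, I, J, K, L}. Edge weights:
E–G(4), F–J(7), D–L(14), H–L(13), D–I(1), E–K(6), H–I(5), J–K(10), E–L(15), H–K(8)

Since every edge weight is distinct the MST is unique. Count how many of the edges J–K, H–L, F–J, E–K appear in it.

4

Sort edges by weight, then run Kruskal:
D–I (1): add — endpoints in different components.
E–G (4): add — endpoints in different components.
H–I (5): add — endpoints in different components.
E–K (6): add — endpoints in different components.
F–J (7): add — endpoints in different components.
H–K (8): add — endpoints in different components.
J–K (10): add — endpoints in different components.
H–L (13): add — endpoints in different components.
MST edge set: {D–I, E–G, H–I, E–K, F–J, H–K, J–K, H–L}.
Of the listed edges, {J–K, H–L, F–J, E–K} are in the MST → 4.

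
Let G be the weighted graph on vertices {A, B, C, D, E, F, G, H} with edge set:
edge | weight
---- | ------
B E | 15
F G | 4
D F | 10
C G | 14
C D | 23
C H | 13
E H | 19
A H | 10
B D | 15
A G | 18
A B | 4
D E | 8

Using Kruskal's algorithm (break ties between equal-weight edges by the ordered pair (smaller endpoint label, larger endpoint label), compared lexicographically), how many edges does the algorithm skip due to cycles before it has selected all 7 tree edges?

0

Kruskal's algorithm — process edges by increasing weight (ties by edge label):
A B (4): add — endpoints in different components.
F G (4): add — endpoints in different components.
D E (8): add — endpoints in different components.
A H (10): add — endpoints in different components.
D F (10): add — endpoints in different components.
C H (13): add — endpoints in different components.
C G (14): add — endpoints in different components.
Edges rejected before the tree was complete: 0.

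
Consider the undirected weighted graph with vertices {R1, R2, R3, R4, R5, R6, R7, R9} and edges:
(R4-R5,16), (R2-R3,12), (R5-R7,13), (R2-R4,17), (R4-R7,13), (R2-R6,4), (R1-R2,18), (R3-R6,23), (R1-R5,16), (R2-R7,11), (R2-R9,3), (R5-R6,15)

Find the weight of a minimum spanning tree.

Kruskal's algorithm — process edges by increasing weight (ties by edge label):
R2-R9 (3): add — endpoints in different components.
R2-R6 (4): add — endpoints in different components.
R2-R7 (11): add — endpoints in different components.
R2-R3 (12): add — endpoints in different components.
R4-R7 (13): add — endpoints in different components.
R5-R7 (13): add — endpoints in different components.
R5-R6 (15): skip — R6 and R5 already connected.
R1-R5 (16): add — endpoints in different components.
MST edges: R2-R9, R2-R6, R2-R7, R2-R3, R4-R7, R5-R7, R1-R5; total weight 3+4+11+12+13+13+16 = 72.

72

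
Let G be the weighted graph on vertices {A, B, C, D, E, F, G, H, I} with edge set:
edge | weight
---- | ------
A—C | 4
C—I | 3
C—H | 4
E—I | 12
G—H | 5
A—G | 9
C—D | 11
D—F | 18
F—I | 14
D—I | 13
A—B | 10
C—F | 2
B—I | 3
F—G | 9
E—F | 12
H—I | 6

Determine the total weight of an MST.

Sort edges by weight, then run Kruskal:
C—F (2): add — endpoints in different components.
B—I (3): add — endpoints in different components.
C—I (3): add — endpoints in different components.
A—C (4): add — endpoints in different components.
C—H (4): add — endpoints in different components.
G—H (5): add — endpoints in different components.
H—I (6): skip — H and I already connected.
A—G (9): skip — A and G already connected.
F—G (9): skip — F and G already connected.
A—B (10): skip — A and B already connected.
C—D (11): add — endpoints in different components.
E—F (12): add — endpoints in different components.
MST edges: C—F, B—I, C—I, A—C, C—H, G—H, C—D, E—F; total weight 2+3+3+4+4+5+11+12 = 44.

44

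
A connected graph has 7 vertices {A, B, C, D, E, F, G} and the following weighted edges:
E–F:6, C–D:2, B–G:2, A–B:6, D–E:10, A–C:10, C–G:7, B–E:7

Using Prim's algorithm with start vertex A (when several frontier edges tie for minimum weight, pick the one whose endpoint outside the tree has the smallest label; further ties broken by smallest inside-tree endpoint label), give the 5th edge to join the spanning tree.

Prim's algorithm from A:
Step 1: frontier [A–B 6, A–C 10] → take A–B (6); add B.
Step 2: frontier [A–C 10, B–G 2, B–E 7] → take B–G (2); add G.
Step 3: frontier [A–C 10, B–E 7, C–G 7] → take C–G (7); add C.
Step 4: frontier [B–E 7, C–D 2] → take C–D (2); add D.
Step 5: frontier [B–E 7, D–E 10] → take B–E (7); add E.
Step 6: frontier [E–F 6] → take E–F (6); add F.
The 5th edge added is B–E.

B-E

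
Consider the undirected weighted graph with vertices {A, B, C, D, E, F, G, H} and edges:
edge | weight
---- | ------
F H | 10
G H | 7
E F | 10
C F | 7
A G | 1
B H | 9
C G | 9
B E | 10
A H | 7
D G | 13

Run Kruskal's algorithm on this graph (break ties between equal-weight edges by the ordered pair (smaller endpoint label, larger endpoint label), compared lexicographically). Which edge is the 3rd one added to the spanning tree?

Sort edges by weight, then run Kruskal:
A G (1): add — endpoints in different components.
A H (7): add — endpoints in different components.
C F (7): add — endpoints in different components.
G H (7): skip — G and H already connected.
B H (9): add — endpoints in different components.
C G (9): add — endpoints in different components.
B E (10): add — endpoints in different components.
E F (10): skip — E and F already connected.
F H (10): skip — F and H already connected.
D G (13): add — endpoints in different components.
The 3rd edge added is C F.

C-F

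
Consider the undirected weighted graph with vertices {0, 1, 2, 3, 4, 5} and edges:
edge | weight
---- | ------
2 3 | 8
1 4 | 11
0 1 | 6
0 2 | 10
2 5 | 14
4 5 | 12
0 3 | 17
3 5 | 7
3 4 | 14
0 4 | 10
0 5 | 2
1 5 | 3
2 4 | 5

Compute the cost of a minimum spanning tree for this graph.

25

Prim, starting at 4.
Step 1: cheapest edge leaving the tree is 2 4 (5); add 2.
Step 2: cheapest edge leaving the tree is 2 3 (8); add 3.
Step 3: cheapest edge leaving the tree is 3 5 (7); add 5.
Step 4: cheapest edge leaving the tree is 0 5 (2); add 0.
Step 5: cheapest edge leaving the tree is 1 5 (3); add 1.
MST edges: 2 4, 2 3, 3 5, 0 5, 1 5; total weight 5+8+7+2+3 = 25.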